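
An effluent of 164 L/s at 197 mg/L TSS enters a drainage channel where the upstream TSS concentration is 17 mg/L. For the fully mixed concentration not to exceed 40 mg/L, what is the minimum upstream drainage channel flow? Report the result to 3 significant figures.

1120 L/s

Set C_mix = 40: (Q·17.00 + 164.0·197.0) / (Q + 164.0) = 40
→ Q = 164.0·(197.0 − 40)/(40 − 17.00) = 1119 L/s.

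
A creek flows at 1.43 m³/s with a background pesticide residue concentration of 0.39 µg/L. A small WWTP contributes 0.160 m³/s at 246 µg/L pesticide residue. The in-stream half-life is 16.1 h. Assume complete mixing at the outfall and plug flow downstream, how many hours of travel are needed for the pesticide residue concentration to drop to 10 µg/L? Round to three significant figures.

Mixed concentration C = ΣQC/ΣQ = (1.430·0.3900 + 0.1600·246.0) / 1.590 = 39.92/1.590 = 25.11 µg/L.
Half-life 16.1 h → k = ln 2 / 16.1 = 0.04305 h⁻¹ = 1.033 d⁻¹.
25.11·exp(−k·t) = 10 → t = ln(25.11/10)/k = 76970 s = 21.38 h.

21.4 h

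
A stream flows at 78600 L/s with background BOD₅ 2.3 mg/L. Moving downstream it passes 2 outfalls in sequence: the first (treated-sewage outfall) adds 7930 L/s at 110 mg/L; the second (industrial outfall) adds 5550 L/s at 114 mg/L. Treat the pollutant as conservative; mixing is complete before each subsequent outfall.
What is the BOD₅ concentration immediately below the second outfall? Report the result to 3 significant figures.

18.3 mg/L

Below outfall 1: Q → 86530 L/s, C = (78600·2.300 + 7930·110.0)/86530 = 12.17 mg/L.
Below outfall 2: Q → 92080 L/s, C = (86530·12.17 + 5550·114.0)/92080 = 18.31 mg/L.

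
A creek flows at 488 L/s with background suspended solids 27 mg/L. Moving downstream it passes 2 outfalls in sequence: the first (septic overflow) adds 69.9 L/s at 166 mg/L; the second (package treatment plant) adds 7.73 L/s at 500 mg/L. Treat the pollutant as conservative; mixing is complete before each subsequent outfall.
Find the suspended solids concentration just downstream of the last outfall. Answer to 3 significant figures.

After outfall 1: Q = 488.0 + 69.90 = 557.9 L/s; C = (488.0·27.00 + 69.90·166.0)/557.9 = 44.42 mg/L.
After outfall 2: Q = 557.9 + 7.730 = 565.6 L/s; C = (557.9·44.42 + 7.730·500.0)/565.6 = 50.64 mg/L.

50.6 mg/L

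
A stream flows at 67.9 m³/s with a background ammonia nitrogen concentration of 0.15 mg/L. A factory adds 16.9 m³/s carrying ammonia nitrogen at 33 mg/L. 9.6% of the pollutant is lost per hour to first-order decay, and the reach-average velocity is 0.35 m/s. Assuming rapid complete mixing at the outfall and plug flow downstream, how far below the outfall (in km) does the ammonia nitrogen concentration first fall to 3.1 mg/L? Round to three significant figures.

9.62 km

Mass balance: C = (67.90·0.1500 + 16.90·33.00) / 84.80 = 567.9/84.80 = 6.697 mg/L.
9.6%/h lost → k = −ln(1 − 0.096) = 0.1009 h⁻¹.
Set 6.697·exp(−k·t) = 3.1 → t = ln(6.697/3.1)/k = 27470 s = 7.632 h.
Distance = v·t = 0.35·27470 = 9616 m = 9.616 km.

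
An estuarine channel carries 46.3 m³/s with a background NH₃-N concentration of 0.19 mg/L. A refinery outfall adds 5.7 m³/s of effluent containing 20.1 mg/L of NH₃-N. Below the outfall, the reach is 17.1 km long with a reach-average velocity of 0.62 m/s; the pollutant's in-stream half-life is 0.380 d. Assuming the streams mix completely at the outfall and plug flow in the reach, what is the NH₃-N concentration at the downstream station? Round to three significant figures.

Conservation of mass: C = (46.30·0.1900 + 5.700·20.10) / 52.00 = 123.4/52.00 = 2.372 mg/L.
Travel time t = 17.1·1000 / 0.62 = 27580 s = 7.661 h.
Half-life 0.380 d → k = ln 2 / 0.380 = 1.824 d⁻¹.
After decay, C = 2.372 × e^(−kt) = 2.372 × 0.5586 = 1.325 mg/L.

1.33 mg/L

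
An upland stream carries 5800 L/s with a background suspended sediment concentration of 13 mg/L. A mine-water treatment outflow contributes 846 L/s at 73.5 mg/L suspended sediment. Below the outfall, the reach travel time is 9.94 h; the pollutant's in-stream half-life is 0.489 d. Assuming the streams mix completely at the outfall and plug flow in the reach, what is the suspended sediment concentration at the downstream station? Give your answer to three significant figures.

11.5 mg/L

Conservation of mass: C = (5800·13.00 + 846.0·73.50) / 6646 = 137600/6646 = 20.70 mg/L.
Half-life 0.489 d → k = ln 2 / 0.489 = 1.417 d⁻¹.
First-order decay: C = 20.70·exp(−k·t) = 20.70·0.5560 = 11.51 mg/L.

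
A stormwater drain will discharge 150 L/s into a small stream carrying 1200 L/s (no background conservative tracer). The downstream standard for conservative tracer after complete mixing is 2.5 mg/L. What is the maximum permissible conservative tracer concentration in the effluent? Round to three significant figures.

At the limit, (Qr·Cr + Qe·Cₑ)/(Qr + Qe) = 2.5:
Cₑ = (1350·2.5 − 1200·0) / 150.0 = 22.50 mg/L.

22.5 mg/L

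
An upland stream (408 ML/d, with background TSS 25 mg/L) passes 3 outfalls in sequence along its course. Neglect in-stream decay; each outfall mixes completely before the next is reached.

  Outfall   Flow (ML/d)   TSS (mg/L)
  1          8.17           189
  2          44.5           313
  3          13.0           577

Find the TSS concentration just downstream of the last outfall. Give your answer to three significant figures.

70.0 mg/L

Below outfall 1: Q → 416.2 ML/d, C = (408.0·25.00 + 8.170·189.0)/416.2 = 28.22 mg/L.
Below outfall 2: Q → 460.7 ML/d, C = (416.2·28.22 + 44.50·313.0)/460.7 = 55.73 mg/L.
Below outfall 3: Q → 473.7 ML/d, C = (460.7·55.73 + 13.00·577.0)/473.7 = 70.04 mg/L.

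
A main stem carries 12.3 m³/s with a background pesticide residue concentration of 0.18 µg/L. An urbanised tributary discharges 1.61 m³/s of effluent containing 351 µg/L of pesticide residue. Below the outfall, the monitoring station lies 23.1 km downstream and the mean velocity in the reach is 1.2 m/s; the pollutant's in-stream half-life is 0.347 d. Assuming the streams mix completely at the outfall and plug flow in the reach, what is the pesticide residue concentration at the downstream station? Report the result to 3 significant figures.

26.1 µg/L

After mixing, C = (12.30·0.1800 + 1.610·351.0) / 13.91 = 567.3/13.91 = 40.79 µg/L.
Travel time t = 23.1·1000 / 1.2 = 19250 s = 5.347 h.
Half-life 0.347 d → k = ln 2 / 0.347 = 1.998 d⁻¹.
First-order decay: C = 40.79·exp(−k·t) = 40.79·0.6408 = 26.13 µg/L.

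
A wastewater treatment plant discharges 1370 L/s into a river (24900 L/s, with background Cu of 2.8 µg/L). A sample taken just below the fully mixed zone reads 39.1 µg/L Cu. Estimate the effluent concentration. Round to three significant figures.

699 µg/L

Mass balance: 24900·2.800 + 1370·Cₑ = 26270·39.10
→ Cₑ = (26270·39.10 − 24900·2.800) / 1370 = 698.9 µg/L.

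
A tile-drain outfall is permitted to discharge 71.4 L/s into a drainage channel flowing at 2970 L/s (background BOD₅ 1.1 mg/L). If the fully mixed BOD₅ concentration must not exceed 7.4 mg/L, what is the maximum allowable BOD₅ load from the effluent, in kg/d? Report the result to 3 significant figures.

Mass balance at the limit: 2970·1.100 + 71.40·Cₑ = 3041·7.4 → Cₑ = 269.5 mg/L.
71.40 L/s = 0.07140 m³/s. Load = 0.07140 m³/s × 269.5 g/m³ × 86 400 s/d = 1662 kg/d.

1660 kg/d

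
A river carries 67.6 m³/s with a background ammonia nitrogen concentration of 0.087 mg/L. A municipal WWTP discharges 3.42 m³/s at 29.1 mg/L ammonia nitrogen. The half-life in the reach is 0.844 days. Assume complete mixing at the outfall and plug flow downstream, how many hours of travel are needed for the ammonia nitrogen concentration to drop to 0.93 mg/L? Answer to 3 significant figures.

13.7 h

Conservation of mass: C = (67.60·0.08700 + 3.420·29.10) / 71.02 = 105.4/71.02 = 1.484 mg/L.
Half-life 0.844 d → k = ln 2 / 0.844 = 0.8213 d⁻¹.
1.484·exp(−k·t) = 0.93 → t = ln(1.484/0.93)/k = 49170 s = 13.66 h.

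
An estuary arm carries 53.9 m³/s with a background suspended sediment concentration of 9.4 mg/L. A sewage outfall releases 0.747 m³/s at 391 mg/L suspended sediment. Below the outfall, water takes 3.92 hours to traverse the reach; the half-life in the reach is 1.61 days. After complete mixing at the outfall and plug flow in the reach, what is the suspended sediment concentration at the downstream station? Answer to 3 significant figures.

13.6 mg/L

Mixed concentration C = ΣQC/ΣQ = (53.90·9.400 + 0.7470·391.0) / 54.65 = 798.7/54.65 = 14.62 mg/L.
Half-life 1.61 d → k = ln 2 / 1.61 = 0.4305 d⁻¹.
Decay over the reach: 14.62·exp(−kt) = 14.62·0.9321 = 13.62 mg/L.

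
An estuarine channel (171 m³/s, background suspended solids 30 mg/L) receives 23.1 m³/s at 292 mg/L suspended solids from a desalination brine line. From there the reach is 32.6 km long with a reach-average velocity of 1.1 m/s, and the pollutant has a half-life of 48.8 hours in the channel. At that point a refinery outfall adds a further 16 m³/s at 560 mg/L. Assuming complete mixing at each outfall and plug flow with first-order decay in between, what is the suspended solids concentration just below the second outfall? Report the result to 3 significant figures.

92.9 mg/L

Mass balance: C = (171.0·30.00 + 23.10·292.0) / 194.1 = 11880/194.1 = 61.18 mg/L; combined flow 194.1 m³/s.
Travel time t = 32.6·1000 / 1.1 = 29640 s = 8.232 h.
Half-life 48.8 h → k = ln 2 / 48.8 = 0.01420 h⁻¹ = 0.3409 d⁻¹.
After decay, C = 61.18 × e^(−kt) = 61.18 × 0.8896 = 54.43 mg/L.
Second outfall: C = (194.1·54.43 + 16.00·560.0)/210.1 = 92.93 mg/L.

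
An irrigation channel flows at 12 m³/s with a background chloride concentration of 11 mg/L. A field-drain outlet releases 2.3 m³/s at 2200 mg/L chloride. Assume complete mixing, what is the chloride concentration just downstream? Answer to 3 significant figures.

363 mg/L

Mixed concentration C = ΣQC/ΣQ = (12.00·11.00 + 2.300·2200) / 14.30 = 5192/14.30 = 363.1 mg/L.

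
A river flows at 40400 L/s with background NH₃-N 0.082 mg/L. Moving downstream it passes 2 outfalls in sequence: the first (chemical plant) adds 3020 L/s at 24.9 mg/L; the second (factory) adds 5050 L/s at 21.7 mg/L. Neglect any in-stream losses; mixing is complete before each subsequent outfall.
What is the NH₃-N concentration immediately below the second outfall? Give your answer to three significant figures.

Outfall 1: combined Q = 43420 L/s; C = (40400·0.08200 + 3020·24.90)/43420 = 1.808 mg/L.
Outfall 2: combined Q = 48470 L/s; C = (43420·1.808 + 5050·21.70)/48470 = 3.881 mg/L.

3.88 mg/L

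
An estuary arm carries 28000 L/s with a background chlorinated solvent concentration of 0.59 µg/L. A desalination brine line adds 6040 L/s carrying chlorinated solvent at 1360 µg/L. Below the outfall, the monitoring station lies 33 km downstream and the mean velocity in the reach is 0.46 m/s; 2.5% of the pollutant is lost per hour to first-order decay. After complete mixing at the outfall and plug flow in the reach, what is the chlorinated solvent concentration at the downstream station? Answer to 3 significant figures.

After mixing, C = (28000·0.5900 + 6040·1360) / 34040 = 8231000/34040 = 241.8 µg/L.
Travel time t = 33·1000 / 0.46 = 71740 s = 19.93 h.
2.5%/h lost → k = −ln(1 − 0.025) = 0.02532 h⁻¹.
Decay over the reach: 241.8·exp(−kt) = 241.8·0.6038 = 146.0 µg/L.

146 µg/L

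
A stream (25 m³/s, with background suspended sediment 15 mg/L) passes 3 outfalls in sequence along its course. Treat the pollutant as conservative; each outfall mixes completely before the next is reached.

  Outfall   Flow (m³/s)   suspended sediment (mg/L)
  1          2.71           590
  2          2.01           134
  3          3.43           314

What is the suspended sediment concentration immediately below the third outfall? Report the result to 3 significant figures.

After outfall 1: Q = 25.00 + 2.710 = 27.71 m³/s; C = (25.00·15.00 + 2.710·590.0)/27.71 = 71.23 mg/L.
After outfall 2: Q = 27.71 + 2.010 = 29.72 m³/s; C = (27.71·71.23 + 2.010·134.0)/29.72 = 75.48 mg/L.
After outfall 3: Q = 29.72 + 3.430 = 33.15 m³/s; C = (29.72·75.48 + 3.430·314.0)/33.15 = 100.2 mg/L.

100 mg/L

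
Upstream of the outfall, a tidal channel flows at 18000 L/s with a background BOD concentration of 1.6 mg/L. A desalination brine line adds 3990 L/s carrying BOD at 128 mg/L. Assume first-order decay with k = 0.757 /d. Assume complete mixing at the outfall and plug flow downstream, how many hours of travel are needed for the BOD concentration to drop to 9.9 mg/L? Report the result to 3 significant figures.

28.8 h

Mass balance: C = (18000·1.600 + 3990·128.0) / 21990 = 539500/21990 = 24.53 mg/L.
24.53·exp(−k·t) = 9.9 → t = ln(24.53/9.9)/k = 103600 s = 28.77 h.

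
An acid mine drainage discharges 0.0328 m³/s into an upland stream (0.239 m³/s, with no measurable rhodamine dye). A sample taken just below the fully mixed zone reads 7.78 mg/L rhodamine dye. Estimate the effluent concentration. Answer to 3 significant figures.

Mass balance: 0.2390·0 + 0.03280·Cₑ = 0.2718·7.780
→ Cₑ = (0.2718·7.780 − 0.2390·0) / 0.03280 = 64.47 mg/L.

64.5 mg/L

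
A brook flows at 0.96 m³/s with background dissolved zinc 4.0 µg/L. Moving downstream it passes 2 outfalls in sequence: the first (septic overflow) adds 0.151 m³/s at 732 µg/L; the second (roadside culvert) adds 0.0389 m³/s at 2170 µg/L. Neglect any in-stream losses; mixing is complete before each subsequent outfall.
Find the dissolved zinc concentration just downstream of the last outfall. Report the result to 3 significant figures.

Outfall 1: combined Q = 1.111 m³/s; C = (0.9600·4.000 + 0.1510·732.0)/1.111 = 102.9 µg/L.
Outfall 2: combined Q = 1.150 m³/s; C = (1.111·102.9 + 0.03890·2170)/1.150 = 172.9 µg/L.

173 µg/L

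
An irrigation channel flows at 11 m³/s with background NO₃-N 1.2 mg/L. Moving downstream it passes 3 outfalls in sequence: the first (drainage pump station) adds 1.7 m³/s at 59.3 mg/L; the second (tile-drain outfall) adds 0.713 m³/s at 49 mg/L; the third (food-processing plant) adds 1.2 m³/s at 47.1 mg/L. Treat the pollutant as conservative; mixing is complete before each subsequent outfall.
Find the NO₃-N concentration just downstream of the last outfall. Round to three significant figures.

14.1 mg/L

After outfall 1: Q = 11.00 + 1.700 = 12.70 m³/s; C = (11.00·1.200 + 1.700·59.30)/12.70 = 8.977 mg/L.
After outfall 2: Q = 12.70 + 0.7130 = 13.41 m³/s; C = (12.70·8.977 + 0.7130·49.00)/13.41 = 11.10 mg/L.
After outfall 3: Q = 13.41 + 1.200 = 14.61 m³/s; C = (13.41·11.10 + 1.200·47.10)/14.61 = 14.06 mg/L.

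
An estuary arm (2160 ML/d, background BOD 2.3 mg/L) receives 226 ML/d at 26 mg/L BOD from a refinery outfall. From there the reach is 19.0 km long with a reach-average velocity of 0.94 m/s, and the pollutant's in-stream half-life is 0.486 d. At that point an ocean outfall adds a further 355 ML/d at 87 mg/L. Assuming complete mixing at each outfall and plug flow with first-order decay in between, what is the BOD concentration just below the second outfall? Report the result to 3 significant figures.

14.1 mg/L

Mixed concentration C = ΣQC/ΣQ = (2160·2.300 + 226.0·26.00) / 2386 = 10840/2386 = 4.545 mg/L; combined flow 2386 ML/d.
Travel time t = 19.0·1000 / 0.94 = 20210 s = 5.615 h.
Half-life 0.486 d → k = ln 2 / 0.486 = 1.426 d⁻¹.
Decay over the reach: 4.545·exp(−kt) = 4.545·0.7163 = 3.255 mg/L.
Second outfall: C = (2386·3.255 + 355.0·87.00)/2741 = 14.10 mg/L.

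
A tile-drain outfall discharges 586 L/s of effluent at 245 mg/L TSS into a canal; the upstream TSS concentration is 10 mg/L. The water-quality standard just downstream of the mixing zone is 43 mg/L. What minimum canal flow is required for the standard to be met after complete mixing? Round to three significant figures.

3590 L/s

Set C_mix = 43: (Q·10.00 + 586.0·245.0) / (Q + 586.0) = 43
→ Q = 586.0·(245.0 − 43)/(43 − 10.00) = 3587 L/s.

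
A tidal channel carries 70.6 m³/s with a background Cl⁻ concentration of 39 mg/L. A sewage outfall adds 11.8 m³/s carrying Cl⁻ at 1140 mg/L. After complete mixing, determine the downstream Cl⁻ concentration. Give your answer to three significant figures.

197 mg/L

Flow-weighted average: C = (70.60·39.00 + 11.80·1140) / 82.40 = 16210/82.40 = 196.7 mg/L.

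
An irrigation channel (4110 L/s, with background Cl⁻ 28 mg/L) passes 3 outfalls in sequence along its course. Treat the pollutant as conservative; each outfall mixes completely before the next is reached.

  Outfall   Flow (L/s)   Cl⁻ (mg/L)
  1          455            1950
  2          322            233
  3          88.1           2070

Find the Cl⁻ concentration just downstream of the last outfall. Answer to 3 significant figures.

After outfall 1: Q = 4110 + 455.0 = 4565 L/s; C = (4110·28.00 + 455.0·1950)/4565 = 219.6 mg/L.
After outfall 2: Q = 4565 + 322.0 = 4887 L/s; C = (4565·219.6 + 322.0·233.0)/4887 = 220.5 mg/L.
After outfall 3: Q = 4887 + 88.10 = 4975 L/s; C = (4887·220.5 + 88.10·2070)/4975 = 253.2 mg/L.

253 mg/L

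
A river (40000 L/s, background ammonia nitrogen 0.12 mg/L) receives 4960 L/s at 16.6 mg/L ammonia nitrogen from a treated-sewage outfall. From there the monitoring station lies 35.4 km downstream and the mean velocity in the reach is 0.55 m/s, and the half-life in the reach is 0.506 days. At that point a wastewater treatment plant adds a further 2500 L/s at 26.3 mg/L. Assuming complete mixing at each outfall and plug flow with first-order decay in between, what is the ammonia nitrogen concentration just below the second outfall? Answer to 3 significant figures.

2.05 mg/L

Mixed concentration C = ΣQC/ΣQ = (40000·0.1200 + 4960·16.60) / 44960 = 87140/44960 = 1.938 mg/L; combined flow 44960 L/s.
Travel time t = 35.4·1000 / 0.55 = 64360 s = 17.88 h.
Half-life 0.506 d → k = ln 2 / 0.506 = 1.370 d⁻¹.
Decay over the reach: 1.938·exp(−kt) = 1.938·0.3604 = 0.6985 mg/L.
At the second outfall, C = (44960·0.6985 + 2500·26.30) / (44960 + 2500) = 2.047 mg/L.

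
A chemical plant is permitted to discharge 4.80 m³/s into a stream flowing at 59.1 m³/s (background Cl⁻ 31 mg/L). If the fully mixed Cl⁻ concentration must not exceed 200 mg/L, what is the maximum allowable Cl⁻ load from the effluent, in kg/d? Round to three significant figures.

946000 kg/d

Mass balance at the limit: 59.10·31.00 + 4.800·Cₑ = 63.90·200 → Cₑ = 2281 mg/L.
Load = 4.800 m³/s × 2281 g/m³ × 86 400 s/d = 945900 kg/d.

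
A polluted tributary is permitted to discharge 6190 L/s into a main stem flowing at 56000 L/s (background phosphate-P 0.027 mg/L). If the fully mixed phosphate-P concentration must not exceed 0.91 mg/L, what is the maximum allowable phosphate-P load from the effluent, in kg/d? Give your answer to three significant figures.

4760 kg/d

Mass balance at the limit: 56000·0.02700 + 6190·Cₑ = 62190·0.91 → Cₑ = 8.898 mg/L.
6190 L/s = 6.190 m³/s. Load = 6.190 m³/s × 8.898 g/m³ × 86 400 s/d = 4759 kg/d.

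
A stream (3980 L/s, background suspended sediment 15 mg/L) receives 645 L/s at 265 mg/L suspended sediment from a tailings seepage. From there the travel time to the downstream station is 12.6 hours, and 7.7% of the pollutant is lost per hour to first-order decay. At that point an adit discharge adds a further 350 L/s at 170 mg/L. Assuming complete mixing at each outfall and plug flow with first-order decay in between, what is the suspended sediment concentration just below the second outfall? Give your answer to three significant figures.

After mixing, C = (3980·15.00 + 645.0·265.0) / 4625 = 230600/4625 = 49.86 mg/L; combined flow 4625 L/s.
7.7%/h lost → k = −ln(1 − 0.077) = 0.08013 h⁻¹.
Decay over the reach: 49.86·exp(−kt) = 49.86·0.3644 = 18.17 mg/L.
At the second outfall, C = (4625·18.17 + 350.0·170.0) / (4625 + 350.0) = 28.85 mg/L.

28.9 mg/L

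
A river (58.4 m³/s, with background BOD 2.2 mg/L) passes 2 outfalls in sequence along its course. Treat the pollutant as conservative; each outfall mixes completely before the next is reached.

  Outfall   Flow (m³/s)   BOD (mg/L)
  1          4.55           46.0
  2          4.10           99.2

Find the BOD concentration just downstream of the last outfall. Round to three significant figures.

11.1 mg/L

Outfall 1: combined Q = 62.95 m³/s; C = (58.40·2.200 + 4.550·46.00)/62.95 = 5.366 mg/L.
Outfall 2: combined Q = 67.05 m³/s; C = (62.95·5.366 + 4.100·99.20)/67.05 = 11.10 mg/L.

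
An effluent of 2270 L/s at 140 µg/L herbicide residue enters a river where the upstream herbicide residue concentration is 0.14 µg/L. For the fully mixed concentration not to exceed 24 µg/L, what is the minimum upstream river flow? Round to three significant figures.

11000 L/s

Set C_mix = 24: (Q·0.1400 + 2270·140.0) / (Q + 2270) = 24
→ Q = 2270·(140.0 − 24)/(24 − 0.1400) = 11040 L/s.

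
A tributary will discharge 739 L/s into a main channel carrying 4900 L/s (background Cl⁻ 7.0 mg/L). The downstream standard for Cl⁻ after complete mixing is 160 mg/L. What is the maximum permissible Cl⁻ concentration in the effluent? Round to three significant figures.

1170 mg/L

At the limit, (Qr·Cr + Qe·Cₑ)/(Qr + Qe) = 160:
Cₑ = (5639·160 − 4900·7.000) / 739.0 = 1174 mg/L.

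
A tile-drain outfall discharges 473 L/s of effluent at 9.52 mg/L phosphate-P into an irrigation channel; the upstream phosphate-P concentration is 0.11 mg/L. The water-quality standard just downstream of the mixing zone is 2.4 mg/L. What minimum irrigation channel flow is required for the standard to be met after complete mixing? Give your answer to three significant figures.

Set C_mix = 2.4: (Q·0.1100 + 473.0·9.520) / (Q + 473.0) = 2.4
→ Q = 473.0·(9.520 − 2.4)/(2.4 − 0.1100) = 1471 L/s.

1470 L/s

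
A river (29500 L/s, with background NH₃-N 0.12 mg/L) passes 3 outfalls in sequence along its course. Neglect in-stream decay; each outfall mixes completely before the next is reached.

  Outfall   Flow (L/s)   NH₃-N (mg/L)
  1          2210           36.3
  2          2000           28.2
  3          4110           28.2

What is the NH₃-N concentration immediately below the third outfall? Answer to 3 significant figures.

6.77 mg/L

After outfall 1: Q = 29500 + 2210 = 31710 L/s; C = (29500·0.1200 + 2210·36.30)/31710 = 2.642 mg/L.
After outfall 2: Q = 31710 + 2000 = 33710 L/s; C = (31710·2.642 + 2000·28.20)/33710 = 4.158 mg/L.
After outfall 3: Q = 33710 + 4110 = 37820 L/s; C = (33710·4.158 + 4110·28.20)/37820 = 6.771 mg/L.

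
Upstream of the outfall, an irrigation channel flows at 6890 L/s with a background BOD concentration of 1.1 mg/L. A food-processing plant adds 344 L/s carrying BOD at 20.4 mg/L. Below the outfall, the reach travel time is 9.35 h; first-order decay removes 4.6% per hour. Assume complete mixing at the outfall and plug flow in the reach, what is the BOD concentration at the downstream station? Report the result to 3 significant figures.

1.30 mg/L

Mixed concentration C = ΣQC/ΣQ = (6890·1.100 + 344.0·20.40) / 7234 = 14600/7234 = 2.018 mg/L.
4.6%/h lost → k = −ln(1 − 0.046) = 0.04709 h⁻¹.
After decay, C = 2.018 × e^(−kt) = 2.018 × 0.6438 = 1.299 mg/L.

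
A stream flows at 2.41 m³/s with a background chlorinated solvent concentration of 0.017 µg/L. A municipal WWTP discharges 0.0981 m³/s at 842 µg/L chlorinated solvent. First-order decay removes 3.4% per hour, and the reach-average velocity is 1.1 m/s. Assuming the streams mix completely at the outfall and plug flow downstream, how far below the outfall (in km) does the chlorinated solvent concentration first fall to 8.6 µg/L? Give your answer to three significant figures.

Mixed concentration C = ΣQC/ΣQ = (2.410·0.01700 + 0.09810·842.0) / 2.508 = 82.64/2.508 = 32.95 µg/L.
3.4%/h lost → k = −ln(1 − 0.034) = 0.03459 h⁻¹.
Set 32.95·exp(−k·t) = 8.6 → t = ln(32.95/8.6)/k = 139800 s = 38.83 h.
Distance = v·t = 1.1·139800 = 153800 m = 153.8 km.

154 km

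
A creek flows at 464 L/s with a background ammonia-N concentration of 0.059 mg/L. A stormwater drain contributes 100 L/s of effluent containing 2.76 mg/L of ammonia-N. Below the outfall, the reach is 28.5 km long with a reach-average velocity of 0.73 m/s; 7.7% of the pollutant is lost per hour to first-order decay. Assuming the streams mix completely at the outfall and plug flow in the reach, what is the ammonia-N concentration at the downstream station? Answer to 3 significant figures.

0.226 mg/L

After mixing, C = (464.0·0.05900 + 100.0·2.760) / 564.0 = 303.4/564.0 = 0.5379 mg/L.
Travel time t = 28.5·1000 / 0.73 = 39040 s = 10.84 h.
7.7%/h lost → k = −ln(1 − 0.077) = 0.08013 h⁻¹.
Applying C = C₀e^(−kt): 0.5379 × 0.4194 = 0.2256 mg/L.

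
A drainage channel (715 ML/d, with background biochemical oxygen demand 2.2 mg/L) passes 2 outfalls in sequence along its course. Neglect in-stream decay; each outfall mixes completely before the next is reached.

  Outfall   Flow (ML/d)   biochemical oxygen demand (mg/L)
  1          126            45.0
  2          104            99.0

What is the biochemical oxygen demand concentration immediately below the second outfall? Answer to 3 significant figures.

Below outfall 1: Q → 841.0 ML/d, C = (715.0·2.200 + 126.0·45.00)/841.0 = 8.612 mg/L.
Below outfall 2: Q → 945.0 ML/d, C = (841.0·8.612 + 104.0·99.00)/945.0 = 18.56 mg/L.

18.6 mg/L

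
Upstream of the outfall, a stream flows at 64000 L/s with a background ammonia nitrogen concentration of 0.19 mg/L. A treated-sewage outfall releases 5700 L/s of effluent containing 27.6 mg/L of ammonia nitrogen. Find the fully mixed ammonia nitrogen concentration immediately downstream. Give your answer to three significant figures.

2.43 mg/L

Mixed concentration C = ΣQC/ΣQ = (64000·0.1900 + 5700·27.60) / 69700 = 169500/69700 = 2.432 mg/L.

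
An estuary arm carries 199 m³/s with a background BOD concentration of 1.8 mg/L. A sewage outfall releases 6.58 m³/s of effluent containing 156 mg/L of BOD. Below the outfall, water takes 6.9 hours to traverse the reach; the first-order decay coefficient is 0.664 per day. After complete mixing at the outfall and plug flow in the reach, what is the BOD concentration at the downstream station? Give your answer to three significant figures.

5.56 mg/L

Flow-weighted average: C = (199.0·1.800 + 6.580·156.0) / 205.6 = 1385/205.6 = 6.735 mg/L.
Decay over the reach: 6.735·exp(−kt) = 6.735·0.8262 = 5.565 mg/L.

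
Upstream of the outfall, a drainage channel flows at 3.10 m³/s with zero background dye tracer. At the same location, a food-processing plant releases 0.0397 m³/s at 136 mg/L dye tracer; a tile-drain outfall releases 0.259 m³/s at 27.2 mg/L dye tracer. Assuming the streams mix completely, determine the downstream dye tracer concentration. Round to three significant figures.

3.66 mg/L

Mass balance: C = (3.100·0 + 0.03970·136.0 + 0.2590·27.20) / 3.399 = 12.44/3.399 = 3.661 mg/L.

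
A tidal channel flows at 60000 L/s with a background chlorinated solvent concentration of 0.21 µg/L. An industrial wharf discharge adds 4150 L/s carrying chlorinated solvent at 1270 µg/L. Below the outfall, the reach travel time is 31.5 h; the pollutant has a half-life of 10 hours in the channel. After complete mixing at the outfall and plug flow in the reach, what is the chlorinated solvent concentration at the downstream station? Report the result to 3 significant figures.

9.28 µg/L

Mass balance: C = (60000·0.2100 + 4150·1270) / 64150 = 5283000/64150 = 82.36 µg/L.
Half-life 10 h → k = ln 2 / 10 = 0.06931 h⁻¹ = 1.664 d⁻¹.
Decay over the reach: 82.36·exp(−kt) = 82.36·0.1127 = 9.278 µg/L.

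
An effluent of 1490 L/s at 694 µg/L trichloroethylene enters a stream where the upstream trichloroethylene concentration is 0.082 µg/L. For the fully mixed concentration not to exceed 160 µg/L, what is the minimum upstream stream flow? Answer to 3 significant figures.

4980 L/s

Set C_mix = 160: (Q·0.08200 + 1490·694.0) / (Q + 1490) = 160
→ Q = 1490·(694.0 − 160)/(160 − 0.08200) = 4975 L/s.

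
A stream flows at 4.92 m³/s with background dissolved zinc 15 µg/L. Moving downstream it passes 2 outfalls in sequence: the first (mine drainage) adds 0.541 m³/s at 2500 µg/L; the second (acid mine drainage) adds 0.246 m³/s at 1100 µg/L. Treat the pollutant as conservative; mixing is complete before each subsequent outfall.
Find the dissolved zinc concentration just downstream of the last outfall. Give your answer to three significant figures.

297 µg/L

Below outfall 1: Q → 5.461 m³/s, C = (4.920·15.00 + 0.5410·2500)/5.461 = 261.2 µg/L.
Below outfall 2: Q → 5.707 m³/s, C = (5.461·261.2 + 0.2460·1100)/5.707 = 297.3 µg/L.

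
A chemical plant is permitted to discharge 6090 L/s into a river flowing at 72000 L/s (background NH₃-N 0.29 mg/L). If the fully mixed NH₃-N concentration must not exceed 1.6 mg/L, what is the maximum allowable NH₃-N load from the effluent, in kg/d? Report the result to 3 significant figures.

8990 kg/d

Mass balance at the limit: 72000·0.2900 + 6090·Cₑ = 78090·1.6 → Cₑ = 17.09 mg/L.
6090 L/s = 6.090 m³/s. Load = 6.090 m³/s × 17.09 g/m³ × 86 400 s/d = 8991 kg/d.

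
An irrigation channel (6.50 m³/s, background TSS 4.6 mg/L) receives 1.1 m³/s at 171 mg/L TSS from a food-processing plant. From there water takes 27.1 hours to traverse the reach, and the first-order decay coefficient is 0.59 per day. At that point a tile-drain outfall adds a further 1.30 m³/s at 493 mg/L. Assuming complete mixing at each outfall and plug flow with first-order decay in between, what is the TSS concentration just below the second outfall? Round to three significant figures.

84.6 mg/L

Mixed concentration C = ΣQC/ΣQ = (6.500·4.600 + 1.100·171.0) / 7.600 = 218.0/7.600 = 28.68 mg/L; combined flow 7.600 m³/s.
Decay over the reach: 28.68·exp(−kt) = 28.68·0.5137 = 14.73 mg/L.
At the second outfall, C = (7.600·14.73 + 1.300·493.0) / (7.600 + 1.300) = 84.59 mg/L.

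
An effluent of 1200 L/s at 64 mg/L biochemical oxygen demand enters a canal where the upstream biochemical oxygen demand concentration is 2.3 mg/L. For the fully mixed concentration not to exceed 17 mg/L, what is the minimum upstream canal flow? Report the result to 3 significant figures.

3840 L/s

Set C_mix = 17: (Q·2.300 + 1200·64.00) / (Q + 1200) = 17
→ Q = 1200·(64.00 − 17)/(17 − 2.300) = 3837 L/s.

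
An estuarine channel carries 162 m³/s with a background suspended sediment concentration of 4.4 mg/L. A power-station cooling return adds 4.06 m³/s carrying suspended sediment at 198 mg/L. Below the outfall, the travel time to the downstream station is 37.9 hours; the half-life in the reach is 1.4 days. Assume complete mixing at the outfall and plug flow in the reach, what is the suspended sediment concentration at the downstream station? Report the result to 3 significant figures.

4.18 mg/L

Flow-weighted average: C = (162.0·4.400 + 4.060·198.0) / 166.1 = 1517/166.1 = 9.133 mg/L.
Half-life 1.4 d → k = ln 2 / 1.4 = 0.4951 d⁻¹.
Decay over the reach: 9.133·exp(−kt) = 9.133·0.4576 = 4.179 mg/L.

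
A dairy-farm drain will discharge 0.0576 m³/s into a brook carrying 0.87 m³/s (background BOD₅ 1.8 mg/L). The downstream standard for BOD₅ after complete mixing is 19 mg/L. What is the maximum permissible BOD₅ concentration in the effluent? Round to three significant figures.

At the limit, (Qr·Cr + Qe·Cₑ)/(Qr + Qe) = 19:
Cₑ = (0.9276·19 − 0.8700·1.800) / 0.05760 = 278.8 mg/L.

279 mg/L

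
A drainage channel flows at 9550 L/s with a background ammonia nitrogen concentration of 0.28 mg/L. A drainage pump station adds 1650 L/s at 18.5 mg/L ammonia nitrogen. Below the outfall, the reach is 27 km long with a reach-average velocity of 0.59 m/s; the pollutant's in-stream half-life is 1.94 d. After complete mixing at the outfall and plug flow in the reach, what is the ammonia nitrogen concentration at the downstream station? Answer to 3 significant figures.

Mass balance: C = (9550·0.2800 + 1650·18.50) / 11200 = 33200/11200 = 2.964 mg/L.
Travel time t = 27·1000 / 0.59 = 45760 s = 12.71 h.
Half-life 1.94 d → k = ln 2 / 1.94 = 0.3573 d⁻¹.
Applying C = C₀e^(−kt): 2.964 × 0.8276 = 2.453 mg/L.

2.45 mg/L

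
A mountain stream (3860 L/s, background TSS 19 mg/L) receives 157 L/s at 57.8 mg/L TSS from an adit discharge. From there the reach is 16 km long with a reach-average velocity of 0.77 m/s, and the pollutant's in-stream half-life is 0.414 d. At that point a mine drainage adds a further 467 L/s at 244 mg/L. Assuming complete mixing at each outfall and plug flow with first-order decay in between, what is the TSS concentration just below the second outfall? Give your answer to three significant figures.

37.7 mg/L

Mixed concentration C = ΣQC/ΣQ = (3860·19.00 + 157.0·57.80) / 4017 = 82410/4017 = 20.52 mg/L; combined flow 4017 L/s.
Travel time t = 16·1000 / 0.77 = 20780 s = 5.772 h.
Half-life 0.414 d → k = ln 2 / 0.414 = 1.674 d⁻¹.
First-order decay: C = 20.52·exp(−k·t) = 20.52·0.6685 = 13.72 mg/L.
Second outfall: C = (4017·13.72 + 467.0·244.0)/4484 = 37.70 mg/L.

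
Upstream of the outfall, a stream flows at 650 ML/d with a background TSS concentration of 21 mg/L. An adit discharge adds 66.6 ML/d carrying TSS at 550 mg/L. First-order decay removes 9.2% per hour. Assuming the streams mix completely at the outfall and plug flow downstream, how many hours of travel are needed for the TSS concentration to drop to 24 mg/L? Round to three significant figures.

Mixed concentration C = ΣQC/ΣQ = (650.0·21.00 + 66.60·550.0) / 716.6 = 50280/716.6 = 70.16 mg/L.
9.2%/h lost → k = −ln(1 − 0.092) = 0.09651 h⁻¹.
70.16·exp(−k·t) = 24 → t = ln(70.16/24)/k = 40020 s = 11.12 h.

11.1 h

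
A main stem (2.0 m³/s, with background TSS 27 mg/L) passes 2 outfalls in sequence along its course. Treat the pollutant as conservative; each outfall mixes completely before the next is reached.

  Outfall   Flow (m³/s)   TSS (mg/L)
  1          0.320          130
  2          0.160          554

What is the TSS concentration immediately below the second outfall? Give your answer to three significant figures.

Below outfall 1: Q → 2.320 m³/s, C = (2.000·27.00 + 0.3200·130.0)/2.320 = 41.21 mg/L.
Below outfall 2: Q → 2.480 m³/s, C = (2.320·41.21 + 0.1600·554.0)/2.480 = 74.29 mg/L.

74.3 mg/L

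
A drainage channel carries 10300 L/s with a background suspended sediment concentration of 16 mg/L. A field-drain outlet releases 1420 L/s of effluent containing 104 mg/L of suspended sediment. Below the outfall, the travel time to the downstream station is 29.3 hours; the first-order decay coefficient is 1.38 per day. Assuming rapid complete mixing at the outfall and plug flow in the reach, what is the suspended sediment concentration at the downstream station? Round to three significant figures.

Conservation of mass: C = (10300·16.00 + 1420·104.0) / 11720 = 312500/11720 = 26.66 mg/L.
First-order decay: C = 26.66·exp(−k·t) = 26.66·0.1855 = 4.946 mg/L.

4.95 mg/L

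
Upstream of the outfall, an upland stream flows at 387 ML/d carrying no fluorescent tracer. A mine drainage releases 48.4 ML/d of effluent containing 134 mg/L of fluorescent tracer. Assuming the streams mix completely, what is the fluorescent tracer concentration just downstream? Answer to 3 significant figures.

Mixed concentration C = ΣQC/ΣQ = (387.0·0 + 48.40·134.0) / 435.4 = 6486/435.4 = 14.90 mg/L.

14.9 mg/L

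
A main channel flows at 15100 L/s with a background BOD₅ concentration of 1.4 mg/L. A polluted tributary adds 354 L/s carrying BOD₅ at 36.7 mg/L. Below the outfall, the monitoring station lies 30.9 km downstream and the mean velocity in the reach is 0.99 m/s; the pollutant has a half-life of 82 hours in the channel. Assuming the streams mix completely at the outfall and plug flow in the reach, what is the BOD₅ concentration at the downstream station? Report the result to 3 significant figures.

Conservation of mass: C = (15100·1.400 + 354.0·36.70) / 15450 = 34130/15450 = 2.209 mg/L.
Travel time t = 30.9·1000 / 0.99 = 31210 s = 8.670 h.
Half-life 82 h → k = ln 2 / 82 = 0.008453 h⁻¹ = 0.2029 d⁻¹.
Decay over the reach: 2.209·exp(−kt) = 2.209·0.9293 = 2.053 mg/L.

2.05 mg/L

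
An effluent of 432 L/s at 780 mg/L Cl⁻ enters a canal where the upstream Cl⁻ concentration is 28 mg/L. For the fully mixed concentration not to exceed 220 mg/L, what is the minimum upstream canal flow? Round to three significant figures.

1260 L/s

Set C_mix = 220: (Q·28.00 + 432.0·780.0) / (Q + 432.0) = 220
→ Q = 432.0·(780.0 − 220)/(220 − 28.00) = 1260 L/s.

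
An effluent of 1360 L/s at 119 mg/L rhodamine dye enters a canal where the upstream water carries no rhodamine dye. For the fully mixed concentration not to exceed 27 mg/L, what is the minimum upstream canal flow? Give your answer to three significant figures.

4630 L/s

Set C_mix = 27: (Q·0 + 1360·119.0) / (Q + 1360) = 27
→ Q = 1360·(119.0 − 27)/(27 − 0) = 4634 L/s.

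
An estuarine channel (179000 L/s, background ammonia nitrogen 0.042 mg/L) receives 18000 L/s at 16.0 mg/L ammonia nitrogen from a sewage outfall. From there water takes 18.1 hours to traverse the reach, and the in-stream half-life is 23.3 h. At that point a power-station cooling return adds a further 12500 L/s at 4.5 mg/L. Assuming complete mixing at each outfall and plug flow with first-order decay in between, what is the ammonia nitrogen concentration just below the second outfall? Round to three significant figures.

1.09 mg/L

After mixing, C = (179000·0.04200 + 18000·16.00) / 197000 = 295500/197000 = 1.500 mg/L; combined flow 197000 L/s.
Half-life 23.3 h → k = ln 2 / 23.3 = 0.02975 h⁻¹ = 0.7140 d⁻¹.
First-order decay: C = 1.500·exp(−k·t) = 1.500·0.5837 = 0.8755 mg/L.
Second outfall: C = (197000·0.8755 + 12500·4.500)/209500 = 1.092 mg/L.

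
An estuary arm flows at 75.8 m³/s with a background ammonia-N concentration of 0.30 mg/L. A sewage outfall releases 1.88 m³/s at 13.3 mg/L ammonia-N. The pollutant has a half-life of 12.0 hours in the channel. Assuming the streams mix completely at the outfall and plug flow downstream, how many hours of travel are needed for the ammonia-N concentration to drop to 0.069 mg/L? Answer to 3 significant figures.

Mixed concentration C = ΣQC/ΣQ = (75.80·0.3000 + 1.880·13.30) / 77.68 = 47.74/77.68 = 0.6146 mg/L.
Half-life 12.0 h → k = ln 2 / 12.0 = 0.05776 h⁻¹ = 1.386 d⁻¹.
0.6146·exp(−k·t) = 0.069 → t = ln(0.6146/0.069)/k = 136300 s = 37.86 h.

37.9 h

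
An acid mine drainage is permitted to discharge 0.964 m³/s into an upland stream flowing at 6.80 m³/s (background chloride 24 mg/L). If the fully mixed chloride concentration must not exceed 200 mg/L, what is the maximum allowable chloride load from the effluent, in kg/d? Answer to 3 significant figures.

Mass balance at the limit: 6.800·24.00 + 0.9640·Cₑ = 7.764·200 → Cₑ = 1441 mg/L.
Load = 0.9640 m³/s × 1441 g/m³ × 86 400 s/d = 120100 kg/d.

120000 kg/d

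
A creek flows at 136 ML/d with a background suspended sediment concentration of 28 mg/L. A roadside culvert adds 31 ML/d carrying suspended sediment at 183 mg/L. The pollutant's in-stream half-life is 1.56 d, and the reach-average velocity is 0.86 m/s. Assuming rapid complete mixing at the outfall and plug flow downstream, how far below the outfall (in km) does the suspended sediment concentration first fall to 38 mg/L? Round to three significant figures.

Mixed concentration C = ΣQC/ΣQ = (136.0·28.00 + 31.00·183.0) / 167.0 = 9481/167.0 = 56.77 mg/L.
Half-life 1.56 d → k = ln 2 / 1.56 = 0.4443 d⁻¹.
Set 56.77·exp(−k·t) = 38 → t = ln(56.77/38)/k = 78070 s = 21.68 h.
Distance = v·t = 0.86·78070 = 67140 m = 67.14 km.

67.1 km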